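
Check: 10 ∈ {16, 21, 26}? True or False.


A = {16, 21, 26}
Checking if 10 is in A
10 is not in A → False

10 ∉ A


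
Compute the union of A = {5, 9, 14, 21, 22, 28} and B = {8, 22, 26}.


A ∪ B = all elements in A or B (or both)
A = {5, 9, 14, 21, 22, 28}
B = {8, 22, 26}
A ∪ B = {5, 8, 9, 14, 21, 22, 26, 28}

A ∪ B = {5, 8, 9, 14, 21, 22, 26, 28}


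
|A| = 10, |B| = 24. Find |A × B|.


|A × B| = |A| × |B|
= 10 × 24
= 240

|A × B| = 240


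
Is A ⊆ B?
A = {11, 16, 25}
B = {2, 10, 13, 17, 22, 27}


A ⊆ B means every element of A is in B.
Elements in A not in B: {11, 16, 25}
So A ⊄ B.

No, A ⊄ B


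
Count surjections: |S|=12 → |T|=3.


n = |S| = 12, k = |T| = 3. Surjections via inclusion-exclusion:
S(n,k) = Σ(-1)^i × C(k,i) × (k-i)^n, i=0 to k
i=0: (-1)^0×C(3,0)×3^12 = 531441
i=1: (-1)^1×C(3,1)×2^12 = -12288
i=2: (-1)^2×C(3,2)×1^12 = 3
i=3: (-1)^3×C(3,3)×0^12 = 0
Total = 519156

Number of surjections = 519156


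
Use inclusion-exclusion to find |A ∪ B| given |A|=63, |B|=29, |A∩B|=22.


|A ∪ B| = |A| + |B| - |A ∩ B|
= 63 + 29 - 22
= 70

|A ∪ B| = 70


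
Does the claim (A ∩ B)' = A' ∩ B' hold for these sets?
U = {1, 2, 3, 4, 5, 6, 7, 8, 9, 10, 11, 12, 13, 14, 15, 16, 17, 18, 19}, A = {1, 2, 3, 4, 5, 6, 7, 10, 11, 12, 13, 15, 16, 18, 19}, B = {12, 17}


LHS: A ∩ B = {12}
(A ∩ B)' = U \ (A ∩ B) = {1, 2, 3, 4, 5, 6, 7, 8, 9, 10, 11, 13, 14, 15, 16, 17, 18, 19}
A' = {8, 9, 14, 17}, B' = {1, 2, 3, 4, 5, 6, 7, 8, 9, 10, 11, 13, 14, 15, 16, 18, 19}
Claimed RHS: A' ∩ B' = {8, 9, 14}
Identity is INVALID: LHS = {1, 2, 3, 4, 5, 6, 7, 8, 9, 10, 11, 13, 14, 15, 16, 17, 18, 19} but the RHS claimed here equals {8, 9, 14}. The correct form is (A ∩ B)' = A' ∪ B'.

Identity is invalid: (A ∩ B)' = {1, 2, 3, 4, 5, 6, 7, 8, 9, 10, 11, 13, 14, 15, 16, 17, 18, 19} but A' ∩ B' = {8, 9, 14}. The correct De Morgan law is (A ∩ B)' = A' ∪ B'.


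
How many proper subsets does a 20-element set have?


Total subsets = 2^n = 2^20 = 1048576
Proper subsets exclude the set itself: 2^n - 1
= 1048576 - 1
= 1048575

Number of proper subsets = 1048575


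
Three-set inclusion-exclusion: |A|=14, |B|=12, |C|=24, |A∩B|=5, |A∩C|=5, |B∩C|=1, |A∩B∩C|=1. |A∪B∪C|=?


|A∪B∪C| = |A|+|B|+|C| - |A∩B|-|A∩C|-|B∩C| + |A∩B∩C|
= 14+12+24 - 5-5-1 + 1
= 50 - 11 + 1
= 40

|A ∪ B ∪ C| = 40


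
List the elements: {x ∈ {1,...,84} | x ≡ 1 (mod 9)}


Checking each candidate:
Condition: x in {1,...,84} with x ≡ 1 (mod 9)
Result = {1, 10, 19, 28, 37, 46, 55, 64, 73, 82}

{1, 10, 19, 28, 37, 46, 55, 64, 73, 82}


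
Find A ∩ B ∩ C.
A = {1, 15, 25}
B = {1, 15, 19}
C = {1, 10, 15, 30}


A ∩ B = {1, 15}
(A ∩ B) ∩ C = {1, 15}

A ∩ B ∩ C = {1, 15}


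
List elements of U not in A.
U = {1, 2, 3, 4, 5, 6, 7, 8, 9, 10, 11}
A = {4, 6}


Aᶜ = U \ A = elements in U but not in A
U = {1, 2, 3, 4, 5, 6, 7, 8, 9, 10, 11}
A = {4, 6}
Aᶜ = {1, 2, 3, 5, 7, 8, 9, 10, 11}

Aᶜ = {1, 2, 3, 5, 7, 8, 9, 10, 11}


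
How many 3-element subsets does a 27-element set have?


C(n,k) = n! / (k!(n-k)!)
C(27,3) = 27! / (3!24!)
= 2925

C(27,3) = 2925


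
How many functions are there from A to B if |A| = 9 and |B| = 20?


Each of |A| = 9 inputs maps to any of |B| = 20 outputs.
# functions = |B|^|A| = 20^9
= 512000000000

Number of functions = 512000000000


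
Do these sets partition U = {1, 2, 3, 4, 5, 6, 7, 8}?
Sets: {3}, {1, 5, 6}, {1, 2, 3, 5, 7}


A partition requires: (1) non-empty parts, (2) pairwise disjoint, (3) union = U
Parts: {3}, {1, 5, 6}, {1, 2, 3, 5, 7}
Union of parts: {1, 2, 3, 5, 6, 7}
U = {1, 2, 3, 4, 5, 6, 7, 8}
All non-empty? True
Pairwise disjoint? False
Covers U? False

No, not a valid partition


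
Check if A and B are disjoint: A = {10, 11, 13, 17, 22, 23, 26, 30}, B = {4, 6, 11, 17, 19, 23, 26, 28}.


Disjoint means A ∩ B = ∅.
A ∩ B = {11, 17, 23, 26}
A ∩ B ≠ ∅, so A and B are NOT disjoint.

No, A and B are not disjoint (A ∩ B = {11, 17, 23, 26})


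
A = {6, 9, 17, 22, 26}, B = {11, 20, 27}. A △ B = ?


A △ B = (A \ B) ∪ (B \ A) = elements in exactly one of A or B
A \ B = {6, 9, 17, 22, 26}
B \ A = {11, 20, 27}
A △ B = {6, 9, 11, 17, 20, 22, 26, 27}

A △ B = {6, 9, 11, 17, 20, 22, 26, 27}


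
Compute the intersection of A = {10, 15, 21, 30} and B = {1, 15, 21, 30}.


A ∩ B = elements in both A and B
A = {10, 15, 21, 30}
B = {1, 15, 21, 30}
A ∩ B = {15, 21, 30}

A ∩ B = {15, 21, 30}


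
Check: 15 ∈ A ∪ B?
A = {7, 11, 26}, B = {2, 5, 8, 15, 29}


A = {7, 11, 26}, B = {2, 5, 8, 15, 29}
A ∪ B = all elements in A or B
A ∪ B = {2, 5, 7, 8, 11, 15, 26, 29}
Checking if 15 ∈ A ∪ B
15 is in A ∪ B → True

15 ∈ A ∪ B


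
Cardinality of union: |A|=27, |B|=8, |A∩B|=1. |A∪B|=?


|A ∪ B| = |A| + |B| - |A ∩ B|
= 27 + 8 - 1
= 34

|A ∪ B| = 34


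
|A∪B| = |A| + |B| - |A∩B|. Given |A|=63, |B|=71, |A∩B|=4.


|A ∪ B| = |A| + |B| - |A ∩ B|
= 63 + 71 - 4
= 130

|A ∪ B| = 130


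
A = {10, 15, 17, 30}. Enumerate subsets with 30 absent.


A subset of A that omits 30 is a subset of A \ {30}, so there are 2^(n-1) = 2^3 = 8 of them.
Subsets excluding 30: ∅, {10}, {15}, {17}, {10, 15}, {10, 17}, {15, 17}, {10, 15, 17}

Subsets excluding 30 (8 total): ∅, {10}, {15}, {17}, {10, 15}, {10, 17}, {15, 17}, {10, 15, 17}


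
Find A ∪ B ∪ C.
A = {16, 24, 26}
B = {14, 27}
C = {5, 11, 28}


A ∪ B = {14, 16, 24, 26, 27}
(A ∪ B) ∪ C = {5, 11, 14, 16, 24, 26, 27, 28}

A ∪ B ∪ C = {5, 11, 14, 16, 24, 26, 27, 28}


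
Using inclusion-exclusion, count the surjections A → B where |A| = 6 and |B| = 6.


n = |A| = 6, k = |B| = 6. Surjections via inclusion-exclusion:
S(n,k) = Σ(-1)^i × C(k,i) × (k-i)^n, i=0 to k
i=0: (-1)^0×C(6,0)×6^6 = 46656
i=1: (-1)^1×C(6,1)×5^6 = -93750
i=2: (-1)^2×C(6,2)×4^6 = 61440
i=3: (-1)^3×C(6,3)×3^6 = -14580
i=4: (-1)^4×C(6,4)×2^6 = 960
i=5: (-1)^5×C(6,5)×1^6 = -6
i=6: (-1)^6×C(6,6)×0^6 = 0
Total = 720

Number of surjections = 720


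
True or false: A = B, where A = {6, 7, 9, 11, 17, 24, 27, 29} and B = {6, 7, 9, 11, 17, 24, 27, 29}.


Two sets are equal iff they have exactly the same elements.
A = {6, 7, 9, 11, 17, 24, 27, 29}
B = {6, 7, 9, 11, 17, 24, 27, 29}
Same elements → A = B

Yes, A = B


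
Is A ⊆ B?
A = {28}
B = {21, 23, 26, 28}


A ⊆ B means every element of A is in B.
All elements of A are in B.
So A ⊆ B.

Yes, A ⊆ B


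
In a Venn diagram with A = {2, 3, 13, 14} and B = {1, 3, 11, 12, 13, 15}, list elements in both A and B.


A = {2, 3, 13, 14}
B = {1, 3, 11, 12, 13, 15}
Region: in both A and B
Elements: {3, 13}

Elements in both A and B: {3, 13}


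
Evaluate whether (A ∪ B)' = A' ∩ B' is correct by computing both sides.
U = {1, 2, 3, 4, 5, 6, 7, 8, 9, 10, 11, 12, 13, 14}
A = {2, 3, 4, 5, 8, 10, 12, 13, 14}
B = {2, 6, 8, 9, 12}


LHS: A ∪ B = {2, 3, 4, 5, 6, 8, 9, 10, 12, 13, 14}
(A ∪ B)' = U \ (A ∪ B) = {1, 7, 11}
A' = {1, 6, 7, 9, 11}, B' = {1, 3, 4, 5, 7, 10, 11, 13, 14}
Claimed RHS: A' ∩ B' = {1, 7, 11}
Identity is VALID: LHS = RHS = {1, 7, 11} ✓

Identity is valid. (A ∪ B)' = A' ∩ B' = {1, 7, 11}


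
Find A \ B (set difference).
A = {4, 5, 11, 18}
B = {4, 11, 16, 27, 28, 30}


A \ B = elements in A but not in B
A = {4, 5, 11, 18}
B = {4, 11, 16, 27, 28, 30}
Remove from A any elements in B
A \ B = {5, 18}

A \ B = {5, 18}


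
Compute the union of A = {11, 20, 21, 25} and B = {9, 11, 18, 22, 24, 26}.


A ∪ B = all elements in A or B (or both)
A = {11, 20, 21, 25}
B = {9, 11, 18, 22, 24, 26}
A ∪ B = {9, 11, 18, 20, 21, 22, 24, 25, 26}

A ∪ B = {9, 11, 18, 20, 21, 22, 24, 25, 26}


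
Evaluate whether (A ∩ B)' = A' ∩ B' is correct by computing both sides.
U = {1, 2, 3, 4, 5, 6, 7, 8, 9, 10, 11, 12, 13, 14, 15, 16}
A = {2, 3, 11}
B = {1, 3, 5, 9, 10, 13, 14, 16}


LHS: A ∩ B = {3}
(A ∩ B)' = U \ (A ∩ B) = {1, 2, 4, 5, 6, 7, 8, 9, 10, 11, 12, 13, 14, 15, 16}
A' = {1, 4, 5, 6, 7, 8, 9, 10, 12, 13, 14, 15, 16}, B' = {2, 4, 6, 7, 8, 11, 12, 15}
Claimed RHS: A' ∩ B' = {4, 6, 7, 8, 12, 15}
Identity is INVALID: LHS = {1, 2, 4, 5, 6, 7, 8, 9, 10, 11, 12, 13, 14, 15, 16} but the RHS claimed here equals {4, 6, 7, 8, 12, 15}. The correct form is (A ∩ B)' = A' ∪ B'.

Identity is invalid: (A ∩ B)' = {1, 2, 4, 5, 6, 7, 8, 9, 10, 11, 12, 13, 14, 15, 16} but A' ∩ B' = {4, 6, 7, 8, 12, 15}. The correct De Morgan law is (A ∩ B)' = A' ∪ B'.


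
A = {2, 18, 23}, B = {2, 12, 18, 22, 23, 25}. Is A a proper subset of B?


A ⊂ B requires: A ⊆ B AND A ≠ B.
A ⊆ B? Yes
A = B? No
A ⊂ B: Yes (A is a proper subset of B)

Yes, A ⊂ B


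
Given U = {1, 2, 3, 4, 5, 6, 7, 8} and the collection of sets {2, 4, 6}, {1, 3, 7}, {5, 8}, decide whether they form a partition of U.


A partition requires: (1) non-empty parts, (2) pairwise disjoint, (3) union = U
Parts: {2, 4, 6}, {1, 3, 7}, {5, 8}
Union of parts: {1, 2, 3, 4, 5, 6, 7, 8}
U = {1, 2, 3, 4, 5, 6, 7, 8}
All non-empty? True
Pairwise disjoint? True
Covers U? True

Yes, valid partition


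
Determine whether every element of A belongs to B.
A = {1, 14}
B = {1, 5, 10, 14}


A ⊆ B means every element of A is in B.
All elements of A are in B.
So A ⊆ B.

Yes, A ⊆ B


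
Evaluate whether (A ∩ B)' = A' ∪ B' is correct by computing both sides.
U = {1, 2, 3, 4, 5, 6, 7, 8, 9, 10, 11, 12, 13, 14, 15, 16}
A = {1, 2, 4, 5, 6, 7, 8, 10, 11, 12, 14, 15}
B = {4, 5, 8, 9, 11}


LHS: A ∩ B = {4, 5, 8, 11}
(A ∩ B)' = U \ (A ∩ B) = {1, 2, 3, 6, 7, 9, 10, 12, 13, 14, 15, 16}
A' = {3, 9, 13, 16}, B' = {1, 2, 3, 6, 7, 10, 12, 13, 14, 15, 16}
Claimed RHS: A' ∪ B' = {1, 2, 3, 6, 7, 9, 10, 12, 13, 14, 15, 16}
Identity is VALID: LHS = RHS = {1, 2, 3, 6, 7, 9, 10, 12, 13, 14, 15, 16} ✓

Identity is valid. (A ∩ B)' = A' ∪ B' = {1, 2, 3, 6, 7, 9, 10, 12, 13, 14, 15, 16}


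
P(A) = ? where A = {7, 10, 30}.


|A| = 3, so |P(A)| = 2^3 = 8
Enumerate subsets by cardinality (0 to 3):
∅, {7}, {10}, {30}, {7, 10}, {7, 30}, {10, 30}, {7, 10, 30}

P(A) has 8 subsets: ∅, {7}, {10}, {30}, {7, 10}, {7, 30}, {10, 30}, {7, 10, 30}


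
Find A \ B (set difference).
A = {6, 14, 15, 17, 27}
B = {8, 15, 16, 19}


A \ B = elements in A but not in B
A = {6, 14, 15, 17, 27}
B = {8, 15, 16, 19}
Remove from A any elements in B
A \ B = {6, 14, 17, 27}

A \ B = {6, 14, 17, 27}


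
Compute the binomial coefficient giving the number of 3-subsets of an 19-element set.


C(n,k) = n! / (k!(n-k)!)
C(19,3) = 19! / (3!16!)
= 969

C(19,3) = 969


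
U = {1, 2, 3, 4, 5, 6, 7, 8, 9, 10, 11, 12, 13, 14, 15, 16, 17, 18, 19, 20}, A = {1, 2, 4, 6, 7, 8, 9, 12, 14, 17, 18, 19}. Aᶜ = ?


Aᶜ = U \ A = elements in U but not in A
U = {1, 2, 3, 4, 5, 6, 7, 8, 9, 10, 11, 12, 13, 14, 15, 16, 17, 18, 19, 20}
A = {1, 2, 4, 6, 7, 8, 9, 12, 14, 17, 18, 19}
Aᶜ = {3, 5, 10, 11, 13, 15, 16, 20}

Aᶜ = {3, 5, 10, 11, 13, 15, 16, 20}


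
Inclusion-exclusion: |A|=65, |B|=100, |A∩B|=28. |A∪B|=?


|A ∪ B| = |A| + |B| - |A ∩ B|
= 65 + 100 - 28
= 137

|A ∪ B| = 137


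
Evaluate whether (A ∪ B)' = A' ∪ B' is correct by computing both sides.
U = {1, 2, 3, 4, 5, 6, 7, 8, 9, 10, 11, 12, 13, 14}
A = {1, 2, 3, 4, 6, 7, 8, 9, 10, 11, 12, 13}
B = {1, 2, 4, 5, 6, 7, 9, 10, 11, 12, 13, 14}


LHS: A ∪ B = {1, 2, 3, 4, 5, 6, 7, 8, 9, 10, 11, 12, 13, 14}
(A ∪ B)' = U \ (A ∪ B) = ∅
A' = {5, 14}, B' = {3, 8}
Claimed RHS: A' ∪ B' = {3, 5, 8, 14}
Identity is INVALID: LHS = ∅ but the RHS claimed here equals {3, 5, 8, 14}. The correct form is (A ∪ B)' = A' ∩ B'.

Identity is invalid: (A ∪ B)' = ∅ but A' ∪ B' = {3, 5, 8, 14}. The correct De Morgan law is (A ∪ B)' = A' ∩ B'.


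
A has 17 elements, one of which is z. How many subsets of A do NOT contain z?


Subsets of A avoiding z are subsets of A \ {z}, which has 16 elements.
Count = 2^(n-1) = 2^16
= 65536

Number of subsets avoiding z = 65536


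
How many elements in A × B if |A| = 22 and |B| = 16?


|A × B| = |A| × |B|
= 22 × 16
= 352

|A × B| = 352


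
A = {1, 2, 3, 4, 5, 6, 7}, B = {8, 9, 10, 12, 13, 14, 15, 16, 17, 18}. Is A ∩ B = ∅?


Disjoint means A ∩ B = ∅.
A ∩ B = ∅
A ∩ B = ∅, so A and B are disjoint.

Yes, A and B are disjoint


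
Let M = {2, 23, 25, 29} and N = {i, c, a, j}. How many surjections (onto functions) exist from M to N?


n = |M| = 4, k = |N| = 4. Surjections via inclusion-exclusion:
S(n,k) = Σ(-1)^i × C(k,i) × (k-i)^n, i=0 to k
i=0: (-1)^0×C(4,0)×4^4 = 256
i=1: (-1)^1×C(4,1)×3^4 = -324
i=2: (-1)^2×C(4,2)×2^4 = 96
i=3: (-1)^3×C(4,3)×1^4 = -4
i=4: (-1)^4×C(4,4)×0^4 = 0
Total = 24

Number of surjections = 24


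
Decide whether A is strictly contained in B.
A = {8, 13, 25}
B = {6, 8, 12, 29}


A ⊂ B requires: A ⊆ B AND A ≠ B.
A ⊆ B? No
A ⊄ B, so A is not a proper subset.

No, A is not a proper subset of B


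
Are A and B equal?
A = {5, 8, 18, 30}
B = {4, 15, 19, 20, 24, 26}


Two sets are equal iff they have exactly the same elements.
A = {5, 8, 18, 30}
B = {4, 15, 19, 20, 24, 26}
Differences: {4, 5, 8, 15, 18, 19, 20, 24, 26, 30}
A ≠ B

No, A ≠ B


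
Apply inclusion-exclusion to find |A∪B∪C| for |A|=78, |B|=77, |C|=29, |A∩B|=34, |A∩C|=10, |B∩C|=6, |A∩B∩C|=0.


|A∪B∪C| = |A|+|B|+|C| - |A∩B|-|A∩C|-|B∩C| + |A∩B∩C|
= 78+77+29 - 34-10-6 + 0
= 184 - 50 + 0
= 134

|A ∪ B ∪ C| = 134


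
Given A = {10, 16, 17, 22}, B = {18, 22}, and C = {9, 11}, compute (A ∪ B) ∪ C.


A ∪ B = {10, 16, 17, 18, 22}
(A ∪ B) ∪ C = {9, 10, 11, 16, 17, 18, 22}

A ∪ B ∪ C = {9, 10, 11, 16, 17, 18, 22}


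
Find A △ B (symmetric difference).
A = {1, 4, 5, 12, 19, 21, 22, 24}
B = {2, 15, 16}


A △ B = (A \ B) ∪ (B \ A) = elements in exactly one of A or B
A \ B = {1, 4, 5, 12, 19, 21, 22, 24}
B \ A = {2, 15, 16}
A △ B = {1, 2, 4, 5, 12, 15, 16, 19, 21, 22, 24}

A △ B = {1, 2, 4, 5, 12, 15, 16, 19, 21, 22, 24}


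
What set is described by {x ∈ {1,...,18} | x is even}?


Checking each candidate:
Condition: even numbers in {1,...,18}
Result = {2, 4, 6, 8, 10, 12, 14, 16, 18}

{2, 4, 6, 8, 10, 12, 14, 16, 18}


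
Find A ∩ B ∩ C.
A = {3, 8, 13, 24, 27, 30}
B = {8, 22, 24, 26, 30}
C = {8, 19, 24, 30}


A ∩ B = {8, 24, 30}
(A ∩ B) ∩ C = {8, 24, 30}

A ∩ B ∩ C = {8, 24, 30}


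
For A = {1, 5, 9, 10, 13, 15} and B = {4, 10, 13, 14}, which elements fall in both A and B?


A = {1, 5, 9, 10, 13, 15}
B = {4, 10, 13, 14}
Region: in both A and B
Elements: {10, 13}

Elements in both A and B: {10, 13}


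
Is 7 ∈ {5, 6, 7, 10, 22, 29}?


A = {5, 6, 7, 10, 22, 29}
Checking if 7 is in A
7 is in A → True

7 ∈ A


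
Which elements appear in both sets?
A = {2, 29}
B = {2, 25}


A ∩ B = elements in both A and B
A = {2, 29}
B = {2, 25}
A ∩ B = {2}

A ∩ B = {2}


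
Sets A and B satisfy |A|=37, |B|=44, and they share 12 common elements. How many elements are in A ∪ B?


|A ∪ B| = |A| + |B| - |A ∩ B|
= 37 + 44 - 12
= 69

|A ∪ B| = 69


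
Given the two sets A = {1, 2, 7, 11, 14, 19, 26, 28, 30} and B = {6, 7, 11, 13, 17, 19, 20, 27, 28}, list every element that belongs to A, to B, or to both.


A ∪ B = all elements in A or B (or both)
A = {1, 2, 7, 11, 14, 19, 26, 28, 30}
B = {6, 7, 11, 13, 17, 19, 20, 27, 28}
A ∪ B = {1, 2, 6, 7, 11, 13, 14, 17, 19, 20, 26, 27, 28, 30}

A ∪ B = {1, 2, 6, 7, 11, 13, 14, 17, 19, 20, 26, 27, 28, 30}


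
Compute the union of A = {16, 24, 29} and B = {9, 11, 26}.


A ∪ B = all elements in A or B (or both)
A = {16, 24, 29}
B = {9, 11, 26}
A ∪ B = {9, 11, 16, 24, 26, 29}

A ∪ B = {9, 11, 16, 24, 26, 29}


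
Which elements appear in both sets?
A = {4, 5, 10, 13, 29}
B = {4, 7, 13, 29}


A ∩ B = elements in both A and B
A = {4, 5, 10, 13, 29}
B = {4, 7, 13, 29}
A ∩ B = {4, 13, 29}

A ∩ B = {4, 13, 29}


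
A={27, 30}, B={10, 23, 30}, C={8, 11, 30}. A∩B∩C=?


A ∩ B = {30}
(A ∩ B) ∩ C = {30}

A ∩ B ∩ C = {30}


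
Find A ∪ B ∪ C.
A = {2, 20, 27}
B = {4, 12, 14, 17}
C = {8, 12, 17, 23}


A ∪ B = {2, 4, 12, 14, 17, 20, 27}
(A ∪ B) ∪ C = {2, 4, 8, 12, 14, 17, 20, 23, 27}

A ∪ B ∪ C = {2, 4, 8, 12, 14, 17, 20, 23, 27}


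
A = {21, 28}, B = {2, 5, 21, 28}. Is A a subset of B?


A ⊆ B means every element of A is in B.
All elements of A are in B.
So A ⊆ B.

Yes, A ⊆ B


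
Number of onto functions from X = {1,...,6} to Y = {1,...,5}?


n = |X| = 6, k = |Y| = 5. Surjections via inclusion-exclusion:
S(n,k) = Σ(-1)^i × C(k,i) × (k-i)^n, i=0 to k
i=0: (-1)^0×C(5,0)×5^6 = 15625
i=1: (-1)^1×C(5,1)×4^6 = -20480
i=2: (-1)^2×C(5,2)×3^6 = 7290
i=3: (-1)^3×C(5,3)×2^6 = -640
i=4: (-1)^4×C(5,4)×1^6 = 5
i=5: (-1)^5×C(5,5)×0^6 = 0
Total = 1800

Number of surjections = 1800


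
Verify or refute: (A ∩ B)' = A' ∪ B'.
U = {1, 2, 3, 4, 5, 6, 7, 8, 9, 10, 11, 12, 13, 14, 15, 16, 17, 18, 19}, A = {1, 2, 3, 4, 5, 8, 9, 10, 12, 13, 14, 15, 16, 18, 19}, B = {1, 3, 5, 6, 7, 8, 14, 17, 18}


LHS: A ∩ B = {1, 3, 5, 8, 14, 18}
(A ∩ B)' = U \ (A ∩ B) = {2, 4, 6, 7, 9, 10, 11, 12, 13, 15, 16, 17, 19}
A' = {6, 7, 11, 17}, B' = {2, 4, 9, 10, 11, 12, 13, 15, 16, 19}
Claimed RHS: A' ∪ B' = {2, 4, 6, 7, 9, 10, 11, 12, 13, 15, 16, 17, 19}
Identity is VALID: LHS = RHS = {2, 4, 6, 7, 9, 10, 11, 12, 13, 15, 16, 17, 19} ✓

Identity is valid. (A ∩ B)' = A' ∪ B' = {2, 4, 6, 7, 9, 10, 11, 12, 13, 15, 16, 17, 19}


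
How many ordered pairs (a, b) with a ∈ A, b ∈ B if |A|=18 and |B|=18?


|A × B| = |A| × |B|
= 18 × 18
= 324

|A × B| = 324


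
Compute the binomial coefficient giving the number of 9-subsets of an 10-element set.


C(n,k) = n! / (k!(n-k)!)
C(10,9) = 10! / (9!1!)
= 10

C(10,9) = 10


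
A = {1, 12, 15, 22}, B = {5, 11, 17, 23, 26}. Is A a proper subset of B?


A ⊂ B requires: A ⊆ B AND A ≠ B.
A ⊆ B? No
A ⊄ B, so A is not a proper subset.

No, A is not a proper subset of B


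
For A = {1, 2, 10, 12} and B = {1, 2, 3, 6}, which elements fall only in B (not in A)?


A = {1, 2, 10, 12}
B = {1, 2, 3, 6}
Region: only in B (not in A)
Elements: {3, 6}

Elements only in B (not in A): {3, 6}


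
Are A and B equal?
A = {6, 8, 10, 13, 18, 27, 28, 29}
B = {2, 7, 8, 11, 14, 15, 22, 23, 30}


Two sets are equal iff they have exactly the same elements.
A = {6, 8, 10, 13, 18, 27, 28, 29}
B = {2, 7, 8, 11, 14, 15, 22, 23, 30}
Differences: {2, 6, 7, 10, 11, 13, 14, 15, 18, 22, 23, 27, 28, 29, 30}
A ≠ B

No, A ≠ B


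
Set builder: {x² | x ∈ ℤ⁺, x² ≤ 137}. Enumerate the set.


Checking each candidate:
Condition: positive perfect squares ≤ 137
Result = {1, 4, 9, 16, 25, 36, 49, 64, 81, 100, 121}

{1, 4, 9, 16, 25, 36, 49, 64, 81, 100, 121}


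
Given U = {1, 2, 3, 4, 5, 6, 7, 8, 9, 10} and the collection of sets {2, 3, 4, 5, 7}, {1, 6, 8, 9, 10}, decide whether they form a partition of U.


A partition requires: (1) non-empty parts, (2) pairwise disjoint, (3) union = U
Parts: {2, 3, 4, 5, 7}, {1, 6, 8, 9, 10}
Union of parts: {1, 2, 3, 4, 5, 6, 7, 8, 9, 10}
U = {1, 2, 3, 4, 5, 6, 7, 8, 9, 10}
All non-empty? True
Pairwise disjoint? True
Covers U? True

Yes, valid partition


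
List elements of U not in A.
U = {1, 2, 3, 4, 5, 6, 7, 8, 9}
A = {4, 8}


Aᶜ = U \ A = elements in U but not in A
U = {1, 2, 3, 4, 5, 6, 7, 8, 9}
A = {4, 8}
Aᶜ = {1, 2, 3, 5, 6, 7, 9}

Aᶜ = {1, 2, 3, 5, 6, 7, 9}


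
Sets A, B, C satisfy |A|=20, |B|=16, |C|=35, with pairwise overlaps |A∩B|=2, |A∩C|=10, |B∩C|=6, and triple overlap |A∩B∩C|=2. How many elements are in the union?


|A∪B∪C| = |A|+|B|+|C| - |A∩B|-|A∩C|-|B∩C| + |A∩B∩C|
= 20+16+35 - 2-10-6 + 2
= 71 - 18 + 2
= 55

|A ∪ B ∪ C| = 55


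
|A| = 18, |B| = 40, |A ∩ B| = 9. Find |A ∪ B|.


|A ∪ B| = |A| + |B| - |A ∩ B|
= 18 + 40 - 9
= 49

|A ∪ B| = 49


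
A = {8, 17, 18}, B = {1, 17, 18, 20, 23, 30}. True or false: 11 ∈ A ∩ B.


A = {8, 17, 18}, B = {1, 17, 18, 20, 23, 30}
A ∩ B = elements in both A and B
A ∩ B = {17, 18}
Checking if 11 ∈ A ∩ B
11 is not in A ∩ B → False

11 ∉ A ∩ B


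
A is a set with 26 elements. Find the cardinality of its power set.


Number of subsets = 2^n
= 2^26
= 67108864

|P(A)| = 67108864


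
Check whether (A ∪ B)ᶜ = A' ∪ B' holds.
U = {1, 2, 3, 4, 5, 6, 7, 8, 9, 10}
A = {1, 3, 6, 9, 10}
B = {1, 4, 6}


LHS: A ∪ B = {1, 3, 4, 6, 9, 10}
(A ∪ B)' = U \ (A ∪ B) = {2, 5, 7, 8}
A' = {2, 4, 5, 7, 8}, B' = {2, 3, 5, 7, 8, 9, 10}
Claimed RHS: A' ∪ B' = {2, 3, 4, 5, 7, 8, 9, 10}
Identity is INVALID: LHS = {2, 5, 7, 8} but the RHS claimed here equals {2, 3, 4, 5, 7, 8, 9, 10}. The correct form is (A ∪ B)' = A' ∩ B'.

Identity is invalid: (A ∪ B)' = {2, 5, 7, 8} but A' ∪ B' = {2, 3, 4, 5, 7, 8, 9, 10}. The correct De Morgan law is (A ∪ B)' = A' ∩ B'.


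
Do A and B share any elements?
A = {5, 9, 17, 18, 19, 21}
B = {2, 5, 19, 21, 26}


Disjoint means A ∩ B = ∅.
A ∩ B = {5, 19, 21}
A ∩ B ≠ ∅, so A and B are NOT disjoint.

Yes — A and B share the element(s) of A ∩ B = {5, 19, 21}, so they are not disjoint


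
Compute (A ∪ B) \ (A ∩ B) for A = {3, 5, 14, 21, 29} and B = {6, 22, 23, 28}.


A △ B = (A \ B) ∪ (B \ A) = elements in exactly one of A or B
A \ B = {3, 5, 14, 21, 29}
B \ A = {6, 22, 23, 28}
A △ B = {3, 5, 6, 14, 21, 22, 23, 28, 29}

A △ B = {3, 5, 6, 14, 21, 22, 23, 28, 29}


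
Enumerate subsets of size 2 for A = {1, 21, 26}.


|A| = 3, so A has C(3,2) = 3 subsets of size 2.
Enumerate by choosing 2 elements from A at a time:
{1, 21}, {1, 26}, {21, 26}

2-element subsets (3 total): {1, 21}, {1, 26}, {21, 26}


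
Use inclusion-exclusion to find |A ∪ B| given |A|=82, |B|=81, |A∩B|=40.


|A ∪ B| = |A| + |B| - |A ∩ B|
= 82 + 81 - 40
= 123

|A ∪ B| = 123


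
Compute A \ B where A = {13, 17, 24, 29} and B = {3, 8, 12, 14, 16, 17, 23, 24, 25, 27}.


A \ B = elements in A but not in B
A = {13, 17, 24, 29}
B = {3, 8, 12, 14, 16, 17, 23, 24, 25, 27}
Remove from A any elements in B
A \ B = {13, 29}

A \ B = {13, 29}


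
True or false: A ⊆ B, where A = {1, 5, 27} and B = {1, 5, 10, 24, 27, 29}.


A ⊆ B means every element of A is in B.
All elements of A are in B.
So A ⊆ B.

Yes, A ⊆ B


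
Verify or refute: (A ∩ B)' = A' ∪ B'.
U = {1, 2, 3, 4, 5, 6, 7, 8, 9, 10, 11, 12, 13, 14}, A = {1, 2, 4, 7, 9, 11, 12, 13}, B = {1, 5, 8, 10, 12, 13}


LHS: A ∩ B = {1, 12, 13}
(A ∩ B)' = U \ (A ∩ B) = {2, 3, 4, 5, 6, 7, 8, 9, 10, 11, 14}
A' = {3, 5, 6, 8, 10, 14}, B' = {2, 3, 4, 6, 7, 9, 11, 14}
Claimed RHS: A' ∪ B' = {2, 3, 4, 5, 6, 7, 8, 9, 10, 11, 14}
Identity is VALID: LHS = RHS = {2, 3, 4, 5, 6, 7, 8, 9, 10, 11, 14} ✓

Identity is valid. (A ∩ B)' = A' ∪ B' = {2, 3, 4, 5, 6, 7, 8, 9, 10, 11, 14}


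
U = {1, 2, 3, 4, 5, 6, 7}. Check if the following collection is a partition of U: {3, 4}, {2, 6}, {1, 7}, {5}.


A partition requires: (1) non-empty parts, (2) pairwise disjoint, (3) union = U
Parts: {3, 4}, {2, 6}, {1, 7}, {5}
Union of parts: {1, 2, 3, 4, 5, 6, 7}
U = {1, 2, 3, 4, 5, 6, 7}
All non-empty? True
Pairwise disjoint? True
Covers U? True

Yes, valid partition


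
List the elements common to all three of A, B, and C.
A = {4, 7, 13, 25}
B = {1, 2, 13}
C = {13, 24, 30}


A ∩ B = {13}
(A ∩ B) ∩ C = {13}

A ∩ B ∩ C = {13}


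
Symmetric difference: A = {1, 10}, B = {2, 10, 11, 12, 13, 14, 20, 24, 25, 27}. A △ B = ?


A △ B = (A \ B) ∪ (B \ A) = elements in exactly one of A or B
A \ B = {1}
B \ A = {2, 11, 12, 13, 14, 20, 24, 25, 27}
A △ B = {1, 2, 11, 12, 13, 14, 20, 24, 25, 27}

A △ B = {1, 2, 11, 12, 13, 14, 20, 24, 25, 27}


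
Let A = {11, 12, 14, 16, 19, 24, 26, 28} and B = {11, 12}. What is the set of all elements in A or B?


A ∪ B = all elements in A or B (or both)
A = {11, 12, 14, 16, 19, 24, 26, 28}
B = {11, 12}
A ∪ B = {11, 12, 14, 16, 19, 24, 26, 28}

A ∪ B = {11, 12, 14, 16, 19, 24, 26, 28}


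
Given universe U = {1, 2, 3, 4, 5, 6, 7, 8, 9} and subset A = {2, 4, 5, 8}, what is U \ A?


Aᶜ = U \ A = elements in U but not in A
U = {1, 2, 3, 4, 5, 6, 7, 8, 9}
A = {2, 4, 5, 8}
Aᶜ = {1, 3, 6, 7, 9}

Aᶜ = {1, 3, 6, 7, 9}


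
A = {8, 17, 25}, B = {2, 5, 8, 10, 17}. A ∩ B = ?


A ∩ B = elements in both A and B
A = {8, 17, 25}
B = {2, 5, 8, 10, 17}
A ∩ B = {8, 17}

A ∩ B = {8, 17}


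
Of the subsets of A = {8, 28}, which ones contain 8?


A subset of A contains 8 iff the remaining 1 elements form any subset of A \ {8}.
Count: 2^(n-1) = 2^1 = 2
Subsets containing 8: {8}, {8, 28}

Subsets containing 8 (2 total): {8}, {8, 28}


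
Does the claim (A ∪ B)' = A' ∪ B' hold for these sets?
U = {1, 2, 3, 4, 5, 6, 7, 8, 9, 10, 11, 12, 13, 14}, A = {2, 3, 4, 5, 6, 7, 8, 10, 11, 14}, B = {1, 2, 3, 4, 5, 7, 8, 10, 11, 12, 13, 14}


LHS: A ∪ B = {1, 2, 3, 4, 5, 6, 7, 8, 10, 11, 12, 13, 14}
(A ∪ B)' = U \ (A ∪ B) = {9}
A' = {1, 9, 12, 13}, B' = {6, 9}
Claimed RHS: A' ∪ B' = {1, 6, 9, 12, 13}
Identity is INVALID: LHS = {9} but the RHS claimed here equals {1, 6, 9, 12, 13}. The correct form is (A ∪ B)' = A' ∩ B'.

Identity is invalid: (A ∪ B)' = {9} but A' ∪ B' = {1, 6, 9, 12, 13}. The correct De Morgan law is (A ∪ B)' = A' ∩ B'.


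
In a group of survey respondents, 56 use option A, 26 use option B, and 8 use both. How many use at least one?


|A ∪ B| = |A| + |B| - |A ∩ B|
= 56 + 26 - 8
= 74

|A ∪ B| = 74


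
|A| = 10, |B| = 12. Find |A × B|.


|A × B| = |A| × |B|
= 10 × 12
= 120

|A × B| = 120


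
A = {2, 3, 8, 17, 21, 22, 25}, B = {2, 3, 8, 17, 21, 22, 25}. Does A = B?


Two sets are equal iff they have exactly the same elements.
A = {2, 3, 8, 17, 21, 22, 25}
B = {2, 3, 8, 17, 21, 22, 25}
Same elements → A = B

Yes, A = B


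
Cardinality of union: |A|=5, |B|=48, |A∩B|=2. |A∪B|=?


|A ∪ B| = |A| + |B| - |A ∩ B|
= 5 + 48 - 2
= 51

|A ∪ B| = 51


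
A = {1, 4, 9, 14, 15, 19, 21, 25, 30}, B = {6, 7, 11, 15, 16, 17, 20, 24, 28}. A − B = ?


A \ B = elements in A but not in B
A = {1, 4, 9, 14, 15, 19, 21, 25, 30}
B = {6, 7, 11, 15, 16, 17, 20, 24, 28}
Remove from A any elements in B
A \ B = {1, 4, 9, 14, 19, 21, 25, 30}

A \ B = {1, 4, 9, 14, 19, 21, 25, 30}


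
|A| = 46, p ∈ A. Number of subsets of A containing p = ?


Subsets of A containing p correspond to subsets of A \ {p}, which has 45 elements.
Count = 2^(n-1) = 2^45
= 35184372088832

Number of subsets containing p = 35184372088832


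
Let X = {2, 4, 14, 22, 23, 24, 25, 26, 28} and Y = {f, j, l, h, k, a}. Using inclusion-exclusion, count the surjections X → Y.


n = |X| = 9, k = |Y| = 6. Surjections via inclusion-exclusion:
S(n,k) = Σ(-1)^i × C(k,i) × (k-i)^n, i=0 to k
i=0: (-1)^0×C(6,0)×6^9 = 10077696
i=1: (-1)^1×C(6,1)×5^9 = -11718750
i=2: (-1)^2×C(6,2)×4^9 = 3932160
i=3: (-1)^3×C(6,3)×3^9 = -393660
i=4: (-1)^4×C(6,4)×2^9 = 7680
i=5: (-1)^5×C(6,5)×1^9 = -6
i=6: (-1)^6×C(6,6)×0^9 = 0
Total = 1905120

Number of surjections = 1905120


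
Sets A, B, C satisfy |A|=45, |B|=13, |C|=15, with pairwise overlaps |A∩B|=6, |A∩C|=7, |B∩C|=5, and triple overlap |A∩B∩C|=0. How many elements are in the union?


|A∪B∪C| = |A|+|B|+|C| - |A∩B|-|A∩C|-|B∩C| + |A∩B∩C|
= 45+13+15 - 6-7-5 + 0
= 73 - 18 + 0
= 55

|A ∪ B ∪ C| = 55


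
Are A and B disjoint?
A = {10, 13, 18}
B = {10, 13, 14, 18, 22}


Disjoint means A ∩ B = ∅.
A ∩ B = {10, 13, 18}
A ∩ B ≠ ∅, so A and B are NOT disjoint.

No, A and B are not disjoint (A ∩ B = {10, 13, 18})


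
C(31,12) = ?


C(n,k) = n! / (k!(n-k)!)
C(31,12) = 31! / (12!19!)
= 141120525

C(31,12) = 141120525


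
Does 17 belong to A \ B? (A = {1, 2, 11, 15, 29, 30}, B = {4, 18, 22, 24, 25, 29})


A = {1, 2, 11, 15, 29, 30}, B = {4, 18, 22, 24, 25, 29}
A \ B = elements in A but not in B
A \ B = {1, 2, 11, 15, 30}
Checking if 17 ∈ A \ B
17 is not in A \ B → False

17 ∉ A \ B


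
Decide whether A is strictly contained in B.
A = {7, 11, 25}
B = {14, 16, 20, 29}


A ⊂ B requires: A ⊆ B AND A ≠ B.
A ⊆ B? No
A ⊄ B, so A is not a proper subset.

No, A is not a proper subset of B


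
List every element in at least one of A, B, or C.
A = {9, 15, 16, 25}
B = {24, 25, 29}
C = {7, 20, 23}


A ∪ B = {9, 15, 16, 24, 25, 29}
(A ∪ B) ∪ C = {7, 9, 15, 16, 20, 23, 24, 25, 29}

A ∪ B ∪ C = {7, 9, 15, 16, 20, 23, 24, 25, 29}


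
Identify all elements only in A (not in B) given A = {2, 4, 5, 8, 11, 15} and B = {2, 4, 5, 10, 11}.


A = {2, 4, 5, 8, 11, 15}
B = {2, 4, 5, 10, 11}
Region: only in A (not in B)
Elements: {8, 15}

Elements only in A (not in B): {8, 15}


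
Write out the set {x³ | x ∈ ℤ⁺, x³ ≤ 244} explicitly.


Checking each candidate:
Condition: positive perfect cubes ≤ 244
Result = {1, 8, 27, 64, 125, 216}

{1, 8, 27, 64, 125, 216}


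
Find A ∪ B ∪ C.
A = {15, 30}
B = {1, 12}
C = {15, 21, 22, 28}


A ∪ B = {1, 12, 15, 30}
(A ∪ B) ∪ C = {1, 12, 15, 21, 22, 28, 30}

A ∪ B ∪ C = {1, 12, 15, 21, 22, 28, 30}


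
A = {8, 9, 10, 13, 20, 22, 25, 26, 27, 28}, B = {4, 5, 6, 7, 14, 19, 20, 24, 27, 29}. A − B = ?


A \ B = elements in A but not in B
A = {8, 9, 10, 13, 20, 22, 25, 26, 27, 28}
B = {4, 5, 6, 7, 14, 19, 20, 24, 27, 29}
Remove from A any elements in B
A \ B = {8, 9, 10, 13, 22, 25, 26, 28}

A \ B = {8, 9, 10, 13, 22, 25, 26, 28}


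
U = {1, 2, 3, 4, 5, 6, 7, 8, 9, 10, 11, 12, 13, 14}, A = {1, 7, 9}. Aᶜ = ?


Aᶜ = U \ A = elements in U but not in A
U = {1, 2, 3, 4, 5, 6, 7, 8, 9, 10, 11, 12, 13, 14}
A = {1, 7, 9}
Aᶜ = {2, 3, 4, 5, 6, 8, 10, 11, 12, 13, 14}

Aᶜ = {2, 3, 4, 5, 6, 8, 10, 11, 12, 13, 14}


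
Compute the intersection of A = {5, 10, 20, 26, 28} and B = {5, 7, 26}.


A ∩ B = elements in both A and B
A = {5, 10, 20, 26, 28}
B = {5, 7, 26}
A ∩ B = {5, 26}

A ∩ B = {5, 26}


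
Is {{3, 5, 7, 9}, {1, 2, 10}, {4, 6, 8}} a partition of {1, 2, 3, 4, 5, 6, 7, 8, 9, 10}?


A partition requires: (1) non-empty parts, (2) pairwise disjoint, (3) union = U
Parts: {3, 5, 7, 9}, {1, 2, 10}, {4, 6, 8}
Union of parts: {1, 2, 3, 4, 5, 6, 7, 8, 9, 10}
U = {1, 2, 3, 4, 5, 6, 7, 8, 9, 10}
All non-empty? True
Pairwise disjoint? True
Covers U? True

Yes, valid partition


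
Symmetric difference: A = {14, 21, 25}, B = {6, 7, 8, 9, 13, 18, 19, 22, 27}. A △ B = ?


A △ B = (A \ B) ∪ (B \ A) = elements in exactly one of A or B
A \ B = {14, 21, 25}
B \ A = {6, 7, 8, 9, 13, 18, 19, 22, 27}
A △ B = {6, 7, 8, 9, 13, 14, 18, 19, 21, 22, 25, 27}

A △ B = {6, 7, 8, 9, 13, 14, 18, 19, 21, 22, 25, 27}


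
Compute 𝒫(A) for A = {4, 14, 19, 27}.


|A| = 4, so |P(A)| = 2^4 = 16
Enumerate subsets by cardinality (0 to 4):
∅, {4}, {14}, {19}, {27}, {4, 14}, {4, 19}, {4, 27}, {14, 19}, {14, 27}, {19, 27}, {4, 14, 19}, {4, 14, 27}, {4, 19, 27}, {14, 19, 27}, {4, 14, 19, 27}

P(A) has 16 subsets: ∅, {4}, {14}, {19}, {27}, {4, 14}, {4, 19}, {4, 27}, {14, 19}, {14, 27}, {19, 27}, {4, 14, 19}, {4, 14, 27}, {4, 19, 27}, {14, 19, 27}, {4, 14, 19, 27}


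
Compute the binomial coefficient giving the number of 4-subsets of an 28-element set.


C(n,k) = n! / (k!(n-k)!)
C(28,4) = 28! / (4!24!)
= 20475

C(28,4) = 20475


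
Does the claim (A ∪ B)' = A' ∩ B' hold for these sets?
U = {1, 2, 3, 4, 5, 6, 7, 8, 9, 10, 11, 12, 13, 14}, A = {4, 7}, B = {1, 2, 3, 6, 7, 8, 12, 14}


LHS: A ∪ B = {1, 2, 3, 4, 6, 7, 8, 12, 14}
(A ∪ B)' = U \ (A ∪ B) = {5, 9, 10, 11, 13}
A' = {1, 2, 3, 5, 6, 8, 9, 10, 11, 12, 13, 14}, B' = {4, 5, 9, 10, 11, 13}
Claimed RHS: A' ∩ B' = {5, 9, 10, 11, 13}
Identity is VALID: LHS = RHS = {5, 9, 10, 11, 13} ✓

Identity is valid. (A ∪ B)' = A' ∩ B' = {5, 9, 10, 11, 13}


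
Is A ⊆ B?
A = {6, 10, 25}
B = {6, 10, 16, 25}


A ⊆ B means every element of A is in B.
All elements of A are in B.
So A ⊆ B.

Yes, A ⊆ B


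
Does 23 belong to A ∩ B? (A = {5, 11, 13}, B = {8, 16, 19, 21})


A = {5, 11, 13}, B = {8, 16, 19, 21}
A ∩ B = elements in both A and B
A ∩ B = ∅
Checking if 23 ∈ A ∩ B
23 is not in A ∩ B → False

23 ∉ A ∩ B


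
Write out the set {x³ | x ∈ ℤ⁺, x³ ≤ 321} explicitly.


Checking each candidate:
Condition: positive perfect cubes ≤ 321
Result = {1, 8, 27, 64, 125, 216}

{1, 8, 27, 64, 125, 216}


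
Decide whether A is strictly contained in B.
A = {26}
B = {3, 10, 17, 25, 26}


A ⊂ B requires: A ⊆ B AND A ≠ B.
A ⊆ B? Yes
A = B? No
A ⊂ B: Yes (A is a proper subset of B)

Yes, A ⊂ B


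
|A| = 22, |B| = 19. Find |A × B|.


|A × B| = |A| × |B|
= 22 × 19
= 418

|A × B| = 418


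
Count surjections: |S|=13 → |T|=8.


n = |S| = 13, k = |T| = 8. Surjections via inclusion-exclusion:
S(n,k) = Σ(-1)^i × C(k,i) × (k-i)^n, i=0 to k
i=0: (-1)^0×C(8,0)×8^13 = 549755813888
i=1: (-1)^1×C(8,1)×7^13 = -775112083256
i=2: (-1)^2×C(8,2)×6^13 = 365699432448
i=3: (-1)^3×C(8,3)×5^13 = -68359375000
i=4: (-1)^4×C(8,4)×4^13 = 4697620480
i=5: (-1)^5×C(8,5)×3^13 = -89282088
i=6: (-1)^6×C(8,6)×2^13 = 229376
i=7: (-1)^7×C(8,7)×1^13 = -8
i=8: (-1)^8×C(8,8)×0^13 = 0
Total = 76592355840

Number of surjections = 76592355840


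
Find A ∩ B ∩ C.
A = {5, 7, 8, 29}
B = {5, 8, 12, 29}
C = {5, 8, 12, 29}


A ∩ B = {5, 8, 29}
(A ∩ B) ∩ C = {5, 8, 29}

A ∩ B ∩ C = {5, 8, 29}


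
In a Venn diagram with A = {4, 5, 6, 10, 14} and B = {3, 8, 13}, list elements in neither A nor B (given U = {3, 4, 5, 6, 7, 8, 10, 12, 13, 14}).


A = {4, 5, 6, 10, 14}
B = {3, 8, 13}
Region: in neither A nor B (given U = {3, 4, 5, 6, 7, 8, 10, 12, 13, 14})
Elements: {7, 12}

Elements in neither A nor B (given U = {3, 4, 5, 6, 7, 8, 10, 12, 13, 14}): {7, 12}


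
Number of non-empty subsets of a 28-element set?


Total subsets = 2^n = 2^28 = 268435456
Non-empty subsets exclude the empty set: 2^n - 1
= 268435456 - 1
= 268435455

Number of non-empty subsets = 268435455


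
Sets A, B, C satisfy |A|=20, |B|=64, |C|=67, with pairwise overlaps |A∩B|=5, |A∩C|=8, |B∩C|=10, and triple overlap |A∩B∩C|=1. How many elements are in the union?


|A∪B∪C| = |A|+|B|+|C| - |A∩B|-|A∩C|-|B∩C| + |A∩B∩C|
= 20+64+67 - 5-8-10 + 1
= 151 - 23 + 1
= 129

|A ∪ B ∪ C| = 129


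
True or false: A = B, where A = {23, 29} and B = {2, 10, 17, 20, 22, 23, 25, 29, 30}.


Two sets are equal iff they have exactly the same elements.
A = {23, 29}
B = {2, 10, 17, 20, 22, 23, 25, 29, 30}
Differences: {2, 10, 17, 20, 22, 25, 30}
A ≠ B

No, A ≠ B


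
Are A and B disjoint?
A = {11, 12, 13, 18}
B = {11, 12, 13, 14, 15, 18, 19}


Disjoint means A ∩ B = ∅.
A ∩ B = {11, 12, 13, 18}
A ∩ B ≠ ∅, so A and B are NOT disjoint.

No, A and B are not disjoint (A ∩ B = {11, 12, 13, 18})


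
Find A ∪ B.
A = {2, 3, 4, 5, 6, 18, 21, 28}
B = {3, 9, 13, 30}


A ∪ B = all elements in A or B (or both)
A = {2, 3, 4, 5, 6, 18, 21, 28}
B = {3, 9, 13, 30}
A ∪ B = {2, 3, 4, 5, 6, 9, 13, 18, 21, 28, 30}

A ∪ B = {2, 3, 4, 5, 6, 9, 13, 18, 21, 28, 30}


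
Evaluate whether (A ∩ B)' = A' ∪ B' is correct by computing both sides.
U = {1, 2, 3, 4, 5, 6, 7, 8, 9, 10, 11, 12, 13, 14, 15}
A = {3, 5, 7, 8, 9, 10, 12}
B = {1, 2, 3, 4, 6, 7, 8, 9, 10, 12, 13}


LHS: A ∩ B = {3, 7, 8, 9, 10, 12}
(A ∩ B)' = U \ (A ∩ B) = {1, 2, 4, 5, 6, 11, 13, 14, 15}
A' = {1, 2, 4, 6, 11, 13, 14, 15}, B' = {5, 11, 14, 15}
Claimed RHS: A' ∪ B' = {1, 2, 4, 5, 6, 11, 13, 14, 15}
Identity is VALID: LHS = RHS = {1, 2, 4, 5, 6, 11, 13, 14, 15} ✓

Identity is valid. (A ∩ B)' = A' ∪ B' = {1, 2, 4, 5, 6, 11, 13, 14, 15}


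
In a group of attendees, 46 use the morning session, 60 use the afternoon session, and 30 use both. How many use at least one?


|A ∪ B| = |A| + |B| - |A ∩ B|
= 46 + 60 - 30
= 76

|A ∪ B| = 76


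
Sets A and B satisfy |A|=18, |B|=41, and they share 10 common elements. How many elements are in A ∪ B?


|A ∪ B| = |A| + |B| - |A ∩ B|
= 18 + 41 - 10
= 49

|A ∪ B| = 49


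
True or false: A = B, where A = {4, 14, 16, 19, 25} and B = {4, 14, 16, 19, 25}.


Two sets are equal iff they have exactly the same elements.
A = {4, 14, 16, 19, 25}
B = {4, 14, 16, 19, 25}
Same elements → A = B

Yes, A = B


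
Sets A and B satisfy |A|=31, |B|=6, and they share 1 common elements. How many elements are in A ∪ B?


|A ∪ B| = |A| + |B| - |A ∩ B|
= 31 + 6 - 1
= 36

|A ∪ B| = 36


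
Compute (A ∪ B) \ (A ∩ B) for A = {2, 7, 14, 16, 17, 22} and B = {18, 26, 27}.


A △ B = (A \ B) ∪ (B \ A) = elements in exactly one of A or B
A \ B = {2, 7, 14, 16, 17, 22}
B \ A = {18, 26, 27}
A △ B = {2, 7, 14, 16, 17, 18, 22, 26, 27}

A △ B = {2, 7, 14, 16, 17, 18, 22, 26, 27}


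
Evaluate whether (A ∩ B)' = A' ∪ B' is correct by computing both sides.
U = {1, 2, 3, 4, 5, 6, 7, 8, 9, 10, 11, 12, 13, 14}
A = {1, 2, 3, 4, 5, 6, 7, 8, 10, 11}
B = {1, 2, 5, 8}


LHS: A ∩ B = {1, 2, 5, 8}
(A ∩ B)' = U \ (A ∩ B) = {3, 4, 6, 7, 9, 10, 11, 12, 13, 14}
A' = {9, 12, 13, 14}, B' = {3, 4, 6, 7, 9, 10, 11, 12, 13, 14}
Claimed RHS: A' ∪ B' = {3, 4, 6, 7, 9, 10, 11, 12, 13, 14}
Identity is VALID: LHS = RHS = {3, 4, 6, 7, 9, 10, 11, 12, 13, 14} ✓

Identity is valid. (A ∩ B)' = A' ∪ B' = {3, 4, 6, 7, 9, 10, 11, 12, 13, 14}


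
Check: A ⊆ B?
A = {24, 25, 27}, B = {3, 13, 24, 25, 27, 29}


A ⊆ B means every element of A is in B.
All elements of A are in B.
So A ⊆ B.

Yes, A ⊆ B


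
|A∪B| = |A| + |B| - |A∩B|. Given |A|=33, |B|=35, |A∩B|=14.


|A ∪ B| = |A| + |B| - |A ∩ B|
= 33 + 35 - 14
= 54

|A ∪ B| = 54


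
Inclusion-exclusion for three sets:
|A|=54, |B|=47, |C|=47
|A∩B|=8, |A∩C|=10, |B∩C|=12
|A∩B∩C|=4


|A∪B∪C| = |A|+|B|+|C| - |A∩B|-|A∩C|-|B∩C| + |A∩B∩C|
= 54+47+47 - 8-10-12 + 4
= 148 - 30 + 4
= 122

|A ∪ B ∪ C| = 122


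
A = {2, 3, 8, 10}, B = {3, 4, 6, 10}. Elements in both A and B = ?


A = {2, 3, 8, 10}
B = {3, 4, 6, 10}
Region: in both A and B
Elements: {3, 10}

Elements in both A and B: {3, 10}


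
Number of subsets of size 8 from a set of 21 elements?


C(n,k) = n! / (k!(n-k)!)
C(21,8) = 21! / (8!13!)
= 203490

C(21,8) = 203490


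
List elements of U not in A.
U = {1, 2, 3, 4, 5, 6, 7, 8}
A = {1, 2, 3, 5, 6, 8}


Aᶜ = U \ A = elements in U but not in A
U = {1, 2, 3, 4, 5, 6, 7, 8}
A = {1, 2, 3, 5, 6, 8}
Aᶜ = {4, 7}

Aᶜ = {4, 7}


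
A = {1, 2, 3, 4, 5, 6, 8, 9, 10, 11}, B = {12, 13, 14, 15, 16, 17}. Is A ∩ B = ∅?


Disjoint means A ∩ B = ∅.
A ∩ B = ∅
A ∩ B = ∅, so A and B are disjoint.

Yes, A and B are disjoint


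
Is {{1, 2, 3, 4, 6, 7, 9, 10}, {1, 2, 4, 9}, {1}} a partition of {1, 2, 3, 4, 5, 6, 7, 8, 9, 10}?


A partition requires: (1) non-empty parts, (2) pairwise disjoint, (3) union = U
Parts: {1, 2, 3, 4, 6, 7, 9, 10}, {1, 2, 4, 9}, {1}
Union of parts: {1, 2, 3, 4, 6, 7, 9, 10}
U = {1, 2, 3, 4, 5, 6, 7, 8, 9, 10}
All non-empty? True
Pairwise disjoint? False
Covers U? False

No, not a valid partition


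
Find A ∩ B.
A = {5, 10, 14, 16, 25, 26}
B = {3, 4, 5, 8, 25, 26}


A ∩ B = elements in both A and B
A = {5, 10, 14, 16, 25, 26}
B = {3, 4, 5, 8, 25, 26}
A ∩ B = {5, 25, 26}

A ∩ B = {5, 25, 26}


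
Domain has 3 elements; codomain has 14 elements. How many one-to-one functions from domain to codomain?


An injection sends each of |A| = 3 inputs to a distinct output in B.
# injections = |B|·(|B|-1)·…·(|B|-|A|+1) = 14! / (14 - 3)!
= 14 × 13 × 12
= 2184

Number of injections = 2184
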